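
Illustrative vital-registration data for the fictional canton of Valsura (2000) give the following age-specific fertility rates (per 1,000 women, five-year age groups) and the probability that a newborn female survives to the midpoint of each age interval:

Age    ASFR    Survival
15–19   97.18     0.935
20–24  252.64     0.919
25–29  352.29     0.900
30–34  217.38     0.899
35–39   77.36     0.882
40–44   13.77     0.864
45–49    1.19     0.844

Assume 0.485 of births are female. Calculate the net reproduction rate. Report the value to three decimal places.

2.223

Proportion female at birth = 0.485.
Each age group contributes 5 × ASFR × survival:
  15–19: 5 × 97.18/1000 × 0.935 = 0.45432
  20–24: 5 × 252.64/1000 × 0.919 = 1.16088
  25–29: 5 × 352.29/1000 × 0.900 = 1.58531
  30–34: 5 × 217.38/1000 × 0.899 = 0.97712
  35–39: 5 × 77.36/1000 × 0.882 = 0.34116
  40–44: 5 × 13.77/1000 × 0.864 = 0.05949
  45–49: 5 × 1.19/1000 × 0.844 = 0.00502
Sum = 4.58330
NRR = 0.485 × 4.58330 = 2.22290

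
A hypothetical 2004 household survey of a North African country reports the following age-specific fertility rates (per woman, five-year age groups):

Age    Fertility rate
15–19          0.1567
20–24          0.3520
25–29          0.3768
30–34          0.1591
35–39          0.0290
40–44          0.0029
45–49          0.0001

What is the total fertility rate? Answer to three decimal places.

Sum of ASFRs = 0.1567 + 0.3520 + 0.3768 + 0.1591 + 0.0290 + 0.0029 + 0.0001 = 1.0766
TFR = 5 × 1.0766 = 5.383

5.383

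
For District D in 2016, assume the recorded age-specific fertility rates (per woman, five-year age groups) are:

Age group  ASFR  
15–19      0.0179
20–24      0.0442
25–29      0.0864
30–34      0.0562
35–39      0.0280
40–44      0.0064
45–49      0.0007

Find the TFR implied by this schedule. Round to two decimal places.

1.20

Sum of ASFRs = 0.0179 + 0.0442 + 0.0864 + 0.0562 + 0.0280 + 0.0064 + 0.0007 = 0.2398
TFR = 5 × 0.2398 = 1.199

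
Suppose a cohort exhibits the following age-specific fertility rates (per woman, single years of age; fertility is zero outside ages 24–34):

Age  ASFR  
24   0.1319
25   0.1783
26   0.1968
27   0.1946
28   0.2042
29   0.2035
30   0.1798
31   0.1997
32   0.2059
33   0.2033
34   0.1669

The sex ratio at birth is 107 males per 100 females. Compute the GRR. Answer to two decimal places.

1.00

Proportion female at birth = 100 / (100 + 107) = 0.48309.
Sum of ASFRs = 0.1319 + 0.1783 + 0.1968 + 0.1946 + 0.2042 + 0.2035 + 0.1798 + 0.1997 + 0.2059 + 0.2033 + 0.1669 = 2.0649
TFR = 2.0649
GRR = 0.48309 × 2.0649 = 0.99753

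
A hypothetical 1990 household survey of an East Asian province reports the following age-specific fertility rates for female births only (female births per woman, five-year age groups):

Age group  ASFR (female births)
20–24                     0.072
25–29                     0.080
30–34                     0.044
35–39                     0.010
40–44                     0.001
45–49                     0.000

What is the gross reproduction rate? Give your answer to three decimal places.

Sum of female ASFRs = 0.072 + 0.080 + 0.044 + 0.010 + 0.001 + 0.000 = 0.207
GRR = 5 × 0.207 = 1.035

1.035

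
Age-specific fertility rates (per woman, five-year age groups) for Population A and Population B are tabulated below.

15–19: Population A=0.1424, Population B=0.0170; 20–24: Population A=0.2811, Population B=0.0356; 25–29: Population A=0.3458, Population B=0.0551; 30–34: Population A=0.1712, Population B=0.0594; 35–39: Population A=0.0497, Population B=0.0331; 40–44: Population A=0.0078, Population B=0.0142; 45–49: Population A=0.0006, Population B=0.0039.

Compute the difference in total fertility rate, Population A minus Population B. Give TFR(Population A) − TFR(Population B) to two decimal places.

Population A:
  Sum of ASFRs = 0.1424 + 0.2811 + 0.3458 + 0.1712 + 0.0497 + 0.0078 + 0.0006 = 0.9986
  TFR = 5 × 0.9986 = 4.993
Population B:
  Sum of ASFRs = 0.0170 + 0.0356 + 0.0551 + 0.0594 + 0.0331 + 0.0142 + 0.0039 = 0.2183
  TFR = 5 × 0.2183 = 1.0915
Difference = 4.993 − 1.0915 = 3.9015

3.90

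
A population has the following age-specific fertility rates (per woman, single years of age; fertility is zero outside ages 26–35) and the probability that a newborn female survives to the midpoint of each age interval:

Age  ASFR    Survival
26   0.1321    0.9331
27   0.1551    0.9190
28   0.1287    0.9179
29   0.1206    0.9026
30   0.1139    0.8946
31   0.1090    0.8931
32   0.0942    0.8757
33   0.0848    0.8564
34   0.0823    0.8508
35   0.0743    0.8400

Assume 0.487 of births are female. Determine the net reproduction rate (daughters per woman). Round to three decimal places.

Proportion female at birth = 0.487.
Weighting each age-specific rate by interval width and survival:
  26: 1 × 0.1321 × 0.9331 = 0.12326
  27: 1 × 0.1551 × 0.9190 = 0.14254
  28: 1 × 0.1287 × 0.9179 = 0.11813
  29: 1 × 0.1206 × 0.9026 = 0.10885
  30: 1 × 0.1139 × 0.8946 = 0.10189
  31: 1 × 0.1090 × 0.8931 = 0.09735
  32: 1 × 0.0942 × 0.8757 = 0.08249
  33: 1 × 0.0848 × 0.8564 = 0.07262
  34: 1 × 0.0823 × 0.8508 = 0.07002
  35: 1 × 0.0743 × 0.8400 = 0.06241
Sum = 0.97956
NRR = 0.487 × 0.97956 = 0.47705

0.477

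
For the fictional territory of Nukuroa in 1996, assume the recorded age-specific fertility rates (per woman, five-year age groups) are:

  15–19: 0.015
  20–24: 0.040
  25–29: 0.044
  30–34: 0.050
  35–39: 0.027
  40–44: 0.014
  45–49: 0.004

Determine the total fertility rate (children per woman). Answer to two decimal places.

0.97

Sum of ASFRs = 0.015 + 0.040 + 0.044 + 0.050 + 0.027 + 0.014 + 0.004 = 0.194
TFR = 5 × 0.194 = 0.97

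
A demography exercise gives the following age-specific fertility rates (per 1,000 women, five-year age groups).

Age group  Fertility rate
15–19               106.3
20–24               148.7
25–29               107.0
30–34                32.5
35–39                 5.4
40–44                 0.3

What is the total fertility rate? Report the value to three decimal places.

Sum of ASFRs = 106.3 + 148.7 + 107.0 + 32.5 + 5.4 + 0.3 = 400.2
TFR = 5 × 400.2 / 1000 = 2.001

2.001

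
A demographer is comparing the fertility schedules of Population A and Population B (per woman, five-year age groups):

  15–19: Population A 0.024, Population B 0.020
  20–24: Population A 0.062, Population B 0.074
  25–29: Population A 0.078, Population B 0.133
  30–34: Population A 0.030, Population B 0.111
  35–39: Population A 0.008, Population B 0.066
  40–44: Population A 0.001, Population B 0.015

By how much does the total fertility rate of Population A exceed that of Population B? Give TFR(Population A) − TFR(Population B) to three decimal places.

-1.080

Population A:
  Sum of ASFRs = 0.024 + 0.062 + 0.078 + 0.030 + 0.008 + 0.001 = 0.203
  TFR = 5 × 0.203 = 1.015
Population B:
  Sum of ASFRs = 0.020 + 0.074 + 0.133 + 0.111 + 0.066 + 0.015 = 0.419
  TFR = 5 × 0.419 = 2.095
Difference = 1.015 − 2.095 = -1.08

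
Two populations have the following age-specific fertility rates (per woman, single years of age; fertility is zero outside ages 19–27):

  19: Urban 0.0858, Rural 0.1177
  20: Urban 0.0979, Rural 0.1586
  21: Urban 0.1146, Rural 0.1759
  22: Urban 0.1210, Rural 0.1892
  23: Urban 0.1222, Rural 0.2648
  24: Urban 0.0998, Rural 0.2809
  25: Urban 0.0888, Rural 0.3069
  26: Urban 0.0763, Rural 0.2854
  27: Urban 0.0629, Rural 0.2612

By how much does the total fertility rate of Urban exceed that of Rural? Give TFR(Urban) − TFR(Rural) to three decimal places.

-1.171

Urban:
  Sum of ASFRs = 0.0858 + 0.0979 + 0.1146 + 0.1210 + 0.1222 + 0.0998 + 0.0888 + 0.0763 + 0.0629 = 0.8693
  TFR = 0.8693
Rural:
  Sum of ASFRs = 0.1177 + 0.1586 + 0.1759 + 0.1892 + 0.2648 + 0.2809 + 0.3069 + 0.2854 + 0.2612 = 2.0406
  TFR = 2.0406
Difference = 0.8693 − 2.0406 = -1.1713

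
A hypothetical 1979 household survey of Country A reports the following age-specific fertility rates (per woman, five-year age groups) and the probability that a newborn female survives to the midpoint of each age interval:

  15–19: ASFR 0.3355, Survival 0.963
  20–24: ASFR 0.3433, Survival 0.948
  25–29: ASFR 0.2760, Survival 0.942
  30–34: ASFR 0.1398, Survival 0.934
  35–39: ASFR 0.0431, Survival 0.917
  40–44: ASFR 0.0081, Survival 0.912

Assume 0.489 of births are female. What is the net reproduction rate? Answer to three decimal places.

2.655

Proportion female at birth = 0.489.
Survival-weighted fertility by age (5·fₓ·Sₓ):
  15–19: 5 × 0.3355 × 0.963 = 1.61543
  20–24: 5 × 0.3433 × 0.948 = 1.62724
  25–29: 5 × 0.2760 × 0.942 = 1.29996
  30–34: 5 × 0.1398 × 0.934 = 0.65287
  35–39: 5 × 0.0431 × 0.917 = 0.19761
  40–44: 5 × 0.0081 × 0.912 = 0.03694
Sum = 5.43005
NRR = 0.489 × 5.43005 = 2.65529
An NRR exceeding 1 indicates intrinsic growth under these rates.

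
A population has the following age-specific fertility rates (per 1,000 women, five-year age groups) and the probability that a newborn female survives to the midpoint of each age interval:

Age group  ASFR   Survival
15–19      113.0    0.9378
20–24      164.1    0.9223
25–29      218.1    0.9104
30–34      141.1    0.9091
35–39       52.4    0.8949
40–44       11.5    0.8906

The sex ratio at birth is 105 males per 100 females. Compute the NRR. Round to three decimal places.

1.564

Proportion female at birth = 100 / (100 + 105) = 0.48780.
Each age group contributes 5 × ASFR × survival:
  15–19: 5 × 113.0/1000 × 0.9378 = 0.52986
  20–24: 5 × 164.1/1000 × 0.9223 = 0.75675
  25–29: 5 × 218.1/1000 × 0.9104 = 0.99279
  30–34: 5 × 141.1/1000 × 0.9091 = 0.64137
  35–39: 5 × 52.4/1000 × 0.8949 = 0.23446
  40–44: 5 × 11.5/1000 × 0.8906 = 0.05121
Sum = 3.20644
NRR = 0.48780 × 3.20644 = 1.56410
NRR > 1, so each generation more than replaces itself.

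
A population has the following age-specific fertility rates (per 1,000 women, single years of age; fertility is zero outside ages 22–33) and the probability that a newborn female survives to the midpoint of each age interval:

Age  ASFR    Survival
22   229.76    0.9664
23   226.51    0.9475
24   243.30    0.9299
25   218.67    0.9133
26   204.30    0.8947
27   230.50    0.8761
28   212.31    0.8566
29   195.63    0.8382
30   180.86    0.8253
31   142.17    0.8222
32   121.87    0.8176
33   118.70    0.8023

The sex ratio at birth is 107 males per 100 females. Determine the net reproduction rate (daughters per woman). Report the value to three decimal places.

Proportion female at birth = 100 / (100 + 107) = 0.48309.
Survival-weighted fertility by age (1·fₓ·Sₓ):
  22: 1 × 229.76/1000 × 0.9664 = 0.22204
  23: 1 × 226.51/1000 × 0.9475 = 0.21462
  24: 1 × 243.30/1000 × 0.9299 = 0.22624
  25: 1 × 218.67/1000 × 0.9133 = 0.19971
  26: 1 × 204.30/1000 × 0.8947 = 0.18279
  27: 1 × 230.50/1000 × 0.8761 = 0.20194
  28: 1 × 212.31/1000 × 0.8566 = 0.18186
  29: 1 × 195.63/1000 × 0.8382 = 0.16398
  30: 1 × 180.86/1000 × 0.8253 = 0.14926
  31: 1 × 142.17/1000 × 0.8222 = 0.11689
  32: 1 × 121.87/1000 × 0.8176 = 0.09964
  33: 1 × 118.70/1000 × 0.8023 = 0.09523
Sum = 2.05420
NRR = 0.48309 × 2.05420 = 0.99236
An NRR under 1 implies long-run decline under these rates.

0.992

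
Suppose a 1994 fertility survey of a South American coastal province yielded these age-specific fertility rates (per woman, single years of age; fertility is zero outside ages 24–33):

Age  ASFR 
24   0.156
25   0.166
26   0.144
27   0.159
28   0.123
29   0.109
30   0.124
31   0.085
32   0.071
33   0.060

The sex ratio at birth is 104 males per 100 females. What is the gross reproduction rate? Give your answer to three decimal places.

0.587

Proportion female at birth = 100 / (100 + 104) = 0.49020.
Sum of ASFRs = 0.156 + 0.166 + 0.144 + 0.159 + 0.123 + 0.109 + 0.124 + 0.085 + 0.071 + 0.060 = 1.197
TFR = 1.197
GRR = 0.49020 × 1.197 = 0.58677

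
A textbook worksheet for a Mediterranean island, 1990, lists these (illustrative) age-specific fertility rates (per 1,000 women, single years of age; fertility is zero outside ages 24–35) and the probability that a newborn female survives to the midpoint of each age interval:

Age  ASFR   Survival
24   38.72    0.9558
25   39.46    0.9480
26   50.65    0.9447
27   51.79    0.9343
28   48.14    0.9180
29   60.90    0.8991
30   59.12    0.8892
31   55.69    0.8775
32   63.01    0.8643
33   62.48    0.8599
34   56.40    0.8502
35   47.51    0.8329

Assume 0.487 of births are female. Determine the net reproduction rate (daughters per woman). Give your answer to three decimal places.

Proportion female at birth = 0.487.
Each age group contributes 1 × ASFR × survival:
  24: 1 × 38.72/1000 × 0.9558 = 0.03701
  25: 1 × 39.46/1000 × 0.9480 = 0.03741
  26: 1 × 50.65/1000 × 0.9447 = 0.04785
  27: 1 × 51.79/1000 × 0.9343 = 0.04839
  28: 1 × 48.14/1000 × 0.9180 = 0.04419
  29: 1 × 60.90/1000 × 0.8991 = 0.05476
  30: 1 × 59.12/1000 × 0.8892 = 0.05257
  31: 1 × 55.69/1000 × 0.8775 = 0.04887
  32: 1 × 63.01/1000 × 0.8643 = 0.05446
  33: 1 × 62.48/1000 × 0.8599 = 0.05373
  34: 1 × 56.40/1000 × 0.8502 = 0.04795
  35: 1 × 47.51/1000 × 0.8329 = 0.03957
Sum = 0.56676
NRR = 0.487 × 0.56676 = 0.27601
An NRR under 1 implies long-run decline under these rates.

0.276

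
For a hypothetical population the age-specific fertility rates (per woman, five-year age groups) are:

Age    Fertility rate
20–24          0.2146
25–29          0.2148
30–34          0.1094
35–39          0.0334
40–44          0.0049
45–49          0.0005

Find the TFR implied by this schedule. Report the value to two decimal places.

Sum of ASFRs = 0.2146 + 0.2148 + 0.1094 + 0.0334 + 0.0049 + 0.0005 = 0.5776
TFR = 5 × 0.5776 = 2.888

2.89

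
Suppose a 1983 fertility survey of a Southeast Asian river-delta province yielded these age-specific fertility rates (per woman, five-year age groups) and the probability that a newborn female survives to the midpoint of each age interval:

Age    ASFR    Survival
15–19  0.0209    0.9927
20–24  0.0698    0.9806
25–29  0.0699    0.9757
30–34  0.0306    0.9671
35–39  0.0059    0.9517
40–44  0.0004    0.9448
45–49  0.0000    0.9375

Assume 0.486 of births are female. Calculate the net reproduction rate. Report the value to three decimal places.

0.469

Proportion female at birth = 0.486.
Weighting each age-specific rate by interval width and survival:
  15–19: 5 × 0.0209 × 0.9927 = 0.10374
  20–24: 5 × 0.0698 × 0.9806 = 0.34223
  25–29: 5 × 0.0699 × 0.9757 = 0.34101
  30–34: 5 × 0.0306 × 0.9671 = 0.14797
  35–39: 5 × 0.0059 × 0.9517 = 0.02808
  40–44: 5 × 0.0004 × 0.9448 = 0.00189
  45–49: 5 × 0.0000 × 0.9375 = 0.00000
Sum = 0.96492
NRR = 0.486 × 0.96492 = 0.46895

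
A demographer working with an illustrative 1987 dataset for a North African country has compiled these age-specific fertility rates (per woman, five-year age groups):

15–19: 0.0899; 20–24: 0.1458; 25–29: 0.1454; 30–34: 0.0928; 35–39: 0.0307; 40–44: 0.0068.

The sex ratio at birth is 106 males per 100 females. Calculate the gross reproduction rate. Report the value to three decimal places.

Proportion female at birth = 100 / (100 + 106) = 0.48544.
Sum of ASFRs = 0.0899 + 0.1458 + 0.1454 + 0.0928 + 0.0307 + 0.0068 = 0.5114
TFR = 5 × 0.5114 = 2.557
GRR = 0.48544 × 2.557 = 1.24127

1.241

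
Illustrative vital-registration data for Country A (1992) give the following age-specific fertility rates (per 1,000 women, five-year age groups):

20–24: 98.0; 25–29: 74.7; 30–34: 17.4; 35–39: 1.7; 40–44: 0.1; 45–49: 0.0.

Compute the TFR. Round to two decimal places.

Sum of ASFRs = 98.0 + 74.7 + 17.4 + 1.7 + 0.1 + 0.0 = 191.9
TFR = 5 × 191.9 / 1000 = 0.9595

0.96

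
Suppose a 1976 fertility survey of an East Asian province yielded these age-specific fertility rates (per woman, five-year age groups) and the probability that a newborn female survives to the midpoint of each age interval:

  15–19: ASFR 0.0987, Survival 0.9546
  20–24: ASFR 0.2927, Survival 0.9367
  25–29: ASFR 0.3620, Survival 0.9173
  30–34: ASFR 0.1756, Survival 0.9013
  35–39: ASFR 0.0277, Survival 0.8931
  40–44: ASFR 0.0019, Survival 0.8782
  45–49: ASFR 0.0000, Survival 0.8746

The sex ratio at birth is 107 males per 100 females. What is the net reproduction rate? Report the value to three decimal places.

Proportion female at birth = 100 / (100 + 107) = 0.48309.
Survival-weighted fertility by age (5·fₓ·Sₓ):
  15–19: 5 × 0.0987 × 0.9546 = 0.47110
  20–24: 5 × 0.2927 × 0.9367 = 1.37086
  25–29: 5 × 0.3620 × 0.9173 = 1.66031
  30–34: 5 × 0.1756 × 0.9013 = 0.79134
  35–39: 5 × 0.0277 × 0.8931 = 0.12369
  40–44: 5 × 0.0019 × 0.8782 = 0.00834
  45–49: 5 × 0.0000 × 0.8746 = 0.00000
Sum = 4.42564
NRR = 0.48309 × 4.42564 = 2.13798

2.138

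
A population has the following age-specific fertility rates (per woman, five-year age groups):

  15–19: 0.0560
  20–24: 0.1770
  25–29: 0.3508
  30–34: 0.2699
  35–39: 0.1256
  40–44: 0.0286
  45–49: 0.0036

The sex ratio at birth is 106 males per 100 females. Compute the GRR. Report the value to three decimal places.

2.455

Proportion female at birth = 100 / (100 + 106) = 0.48544.
Sum of ASFRs = 0.0560 + 0.1770 + 0.3508 + 0.2699 + 0.1256 + 0.0286 + 0.0036 = 1.0115
TFR = 5 × 1.0115 = 5.0575
GRR = 0.48544 × 5.0575 = 2.45511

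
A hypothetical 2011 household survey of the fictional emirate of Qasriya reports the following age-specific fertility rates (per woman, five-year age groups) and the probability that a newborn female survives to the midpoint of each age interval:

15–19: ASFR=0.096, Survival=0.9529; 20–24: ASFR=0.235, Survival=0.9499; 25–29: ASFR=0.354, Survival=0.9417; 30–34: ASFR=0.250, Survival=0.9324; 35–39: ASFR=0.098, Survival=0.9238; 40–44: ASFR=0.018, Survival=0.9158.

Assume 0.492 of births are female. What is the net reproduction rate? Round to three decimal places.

2.431

Proportion female at birth = 0.492.
Each age group contributes 5 × ASFR × survival:
  15–19: 5 × 0.096 × 0.9529 = 0.45739
  20–24: 5 × 0.235 × 0.9499 = 1.11613
  25–29: 5 × 0.354 × 0.9417 = 1.66681
  30–34: 5 × 0.250 × 0.9324 = 1.16550
  35–39: 5 × 0.098 × 0.9238 = 0.45266
  40–44: 5 × 0.018 × 0.9158 = 0.08242
Sum = 4.94091
NRR = 0.492 × 4.94091 = 2.43093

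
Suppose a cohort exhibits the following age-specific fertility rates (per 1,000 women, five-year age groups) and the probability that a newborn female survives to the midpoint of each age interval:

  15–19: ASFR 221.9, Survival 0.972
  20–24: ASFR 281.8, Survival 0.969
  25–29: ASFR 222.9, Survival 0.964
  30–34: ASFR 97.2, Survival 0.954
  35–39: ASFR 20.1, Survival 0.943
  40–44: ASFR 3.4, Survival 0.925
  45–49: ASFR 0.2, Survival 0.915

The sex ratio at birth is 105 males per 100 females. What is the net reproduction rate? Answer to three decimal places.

Proportion female at birth = 100 / (100 + 105) = 0.48780.
Each age group contributes 5 × ASFR × survival:
  15–19: 5 × 221.9/1000 × 0.972 = 1.07843
  20–24: 5 × 281.8/1000 × 0.969 = 1.36532
  25–29: 5 × 222.9/1000 × 0.964 = 1.07438
  30–34: 5 × 97.2/1000 × 0.954 = 0.46364
  35–39: 5 × 20.1/1000 × 0.943 = 0.09477
  40–44: 5 × 3.4/1000 × 0.925 = 0.01573
  45–49: 5 × 0.2/1000 × 0.915 = 0.00092
Sum = 4.09319
NRR = 0.48780 × 4.09319 = 1.99666
With NRR above 1 the population is above replacement fertility.

1.997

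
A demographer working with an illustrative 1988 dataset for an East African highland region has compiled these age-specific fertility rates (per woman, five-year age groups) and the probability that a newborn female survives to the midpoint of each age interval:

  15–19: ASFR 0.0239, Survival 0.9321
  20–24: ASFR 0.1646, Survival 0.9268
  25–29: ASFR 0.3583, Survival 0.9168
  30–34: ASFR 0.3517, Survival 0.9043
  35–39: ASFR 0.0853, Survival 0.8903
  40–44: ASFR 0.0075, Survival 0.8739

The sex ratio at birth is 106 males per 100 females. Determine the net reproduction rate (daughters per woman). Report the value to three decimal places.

2.194

Proportion female at birth = 100 / (100 + 106) = 0.48544.
Per-age-group product (5 × ASFR × survival probability):
  15–19: 5 × 0.0239 × 0.9321 = 0.11139
  20–24: 5 × 0.1646 × 0.9268 = 0.76276
  25–29: 5 × 0.3583 × 0.9168 = 1.64245
  30–34: 5 × 0.3517 × 0.9043 = 1.59021
  35–39: 5 × 0.0853 × 0.8903 = 0.37971
  40–44: 5 × 0.0075 × 0.8739 = 0.03277
Sum = 4.51929
NRR = 0.48544 × 4.51929 = 2.19384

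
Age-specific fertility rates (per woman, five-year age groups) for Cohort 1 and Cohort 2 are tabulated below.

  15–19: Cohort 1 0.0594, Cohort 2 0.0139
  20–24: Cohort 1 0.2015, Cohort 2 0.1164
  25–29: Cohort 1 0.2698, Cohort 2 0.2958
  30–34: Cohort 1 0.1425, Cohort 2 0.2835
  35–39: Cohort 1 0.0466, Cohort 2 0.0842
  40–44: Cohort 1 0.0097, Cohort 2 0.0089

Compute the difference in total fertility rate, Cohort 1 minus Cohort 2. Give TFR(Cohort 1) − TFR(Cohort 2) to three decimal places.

Cohort 1:
  Sum of ASFRs = 0.0594 + 0.2015 + 0.2698 + 0.1425 + 0.0466 + 0.0097 = 0.7295
  TFR = 5 × 0.7295 = 3.6475
Cohort 2:
  Sum of ASFRs = 0.0139 + 0.1164 + 0.2958 + 0.2835 + 0.0842 + 0.0089 = 0.8027
  TFR = 5 × 0.8027 = 4.0135
Difference = 3.6475 − 4.0135 = -0.366

-0.366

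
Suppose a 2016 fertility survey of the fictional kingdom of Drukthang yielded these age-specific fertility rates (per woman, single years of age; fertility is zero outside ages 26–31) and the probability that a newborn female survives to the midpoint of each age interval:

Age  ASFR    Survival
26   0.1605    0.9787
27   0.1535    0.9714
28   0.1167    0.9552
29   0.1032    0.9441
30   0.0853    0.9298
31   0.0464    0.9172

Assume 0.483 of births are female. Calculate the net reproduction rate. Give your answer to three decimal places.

0.308

Proportion female at birth = 0.483.
Survival-weighted fertility by age (1·fₓ·Sₓ):
  26: 1 × 0.1605 × 0.9787 = 0.15708
  27: 1 × 0.1535 × 0.9714 = 0.14911
  28: 1 × 0.1167 × 0.9552 = 0.11147
  29: 1 × 0.1032 × 0.9441 = 0.09743
  30: 1 × 0.0853 × 0.9298 = 0.07931
  31: 1 × 0.0464 × 0.9172 = 0.04256
Sum = 0.63696
NRR = 0.483 × 0.63696 = 0.30765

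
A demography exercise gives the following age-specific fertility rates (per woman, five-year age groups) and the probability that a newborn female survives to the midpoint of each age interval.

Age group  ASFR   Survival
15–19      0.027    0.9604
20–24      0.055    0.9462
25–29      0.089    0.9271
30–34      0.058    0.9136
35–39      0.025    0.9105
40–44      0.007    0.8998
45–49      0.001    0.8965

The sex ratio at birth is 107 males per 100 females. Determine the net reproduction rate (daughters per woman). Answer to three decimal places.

Proportion female at birth = 100 / (100 + 107) = 0.48309.
Each age group contributes 5 × ASFR × survival:
  15–19: 5 × 0.027 × 0.9604 = 0.12965
  20–24: 5 × 0.055 × 0.9462 = 0.26021
  25–29: 5 × 0.089 × 0.9271 = 0.41256
  30–34: 5 × 0.058 × 0.9136 = 0.26494
  35–39: 5 × 0.025 × 0.9105 = 0.11381
  40–44: 5 × 0.007 × 0.8998 = 0.03149
  45–49: 5 × 0.001 × 0.8965 = 0.00448
Sum = 1.21714
NRR = 0.48309 × 1.21714 = 0.58799
NRR < 1, so the cohort does not fully replace itself.

0.588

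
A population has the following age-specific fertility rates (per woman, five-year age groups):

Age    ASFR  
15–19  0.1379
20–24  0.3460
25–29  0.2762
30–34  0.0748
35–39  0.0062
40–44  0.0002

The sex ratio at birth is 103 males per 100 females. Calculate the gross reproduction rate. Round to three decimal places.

2.072

Proportion female at birth = 100 / (100 + 103) = 0.49261.
Sum of ASFRs = 0.1379 + 0.3460 + 0.2762 + 0.0748 + 0.0062 + 0.0002 = 0.8413
TFR = 5 × 0.8413 = 4.2065
GRR = 0.49261 × 4.2065 = 2.07216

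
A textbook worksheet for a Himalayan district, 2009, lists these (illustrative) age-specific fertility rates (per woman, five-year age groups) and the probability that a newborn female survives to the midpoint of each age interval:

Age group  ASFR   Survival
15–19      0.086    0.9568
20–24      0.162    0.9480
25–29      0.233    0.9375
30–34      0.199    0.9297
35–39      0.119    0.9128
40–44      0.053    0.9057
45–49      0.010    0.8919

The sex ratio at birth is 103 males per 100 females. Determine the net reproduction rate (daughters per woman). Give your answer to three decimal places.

1.982

Proportion female at birth = 100 / (100 + 103) = 0.49261.
Per-age-group product (5 × ASFR × survival probability):
  15–19: 5 × 0.086 × 0.9568 = 0.41142
  20–24: 5 × 0.162 × 0.9480 = 0.76788
  25–29: 5 × 0.233 × 0.9375 = 1.09219
  30–34: 5 × 0.199 × 0.9297 = 0.92505
  35–39: 5 × 0.119 × 0.9128 = 0.54312
  40–44: 5 × 0.053 × 0.9057 = 0.24001
  45–49: 5 × 0.010 × 0.8919 = 0.04460
Sum = 4.02427
NRR = 0.49261 × 4.02427 = 1.98240
NRR > 1, so each generation more than replaces itself.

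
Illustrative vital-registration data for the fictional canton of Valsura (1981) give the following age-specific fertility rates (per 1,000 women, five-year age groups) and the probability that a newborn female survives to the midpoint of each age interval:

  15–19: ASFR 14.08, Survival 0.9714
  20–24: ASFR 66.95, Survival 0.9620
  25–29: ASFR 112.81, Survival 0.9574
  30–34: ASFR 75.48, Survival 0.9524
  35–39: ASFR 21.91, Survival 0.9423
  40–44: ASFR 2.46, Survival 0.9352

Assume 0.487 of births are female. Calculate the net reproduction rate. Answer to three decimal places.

0.684

Proportion female at birth = 0.487.
Weighting each age-specific rate by interval width and survival:
  15–19: 5 × 14.08/1000 × 0.9714 = 0.06839
  20–24: 5 × 66.95/1000 × 0.9620 = 0.32203
  25–29: 5 × 112.81/1000 × 0.9574 = 0.54002
  30–34: 5 × 75.48/1000 × 0.9524 = 0.35944
  35–39: 5 × 21.91/1000 × 0.9423 = 0.10323
  40–44: 5 × 2.46/1000 × 0.9352 = 0.01150
Sum = 1.40461
NRR = 0.487 × 1.40461 = 0.68405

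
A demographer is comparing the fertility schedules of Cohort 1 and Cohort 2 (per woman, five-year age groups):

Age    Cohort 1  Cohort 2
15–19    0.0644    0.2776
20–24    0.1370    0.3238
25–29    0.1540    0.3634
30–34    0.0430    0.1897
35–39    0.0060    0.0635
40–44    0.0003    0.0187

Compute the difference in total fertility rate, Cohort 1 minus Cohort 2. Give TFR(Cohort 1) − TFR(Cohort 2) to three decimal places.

-4.160

Cohort 1:
  Sum of ASFRs = 0.0644 + 0.1370 + 0.1540 + 0.0430 + 0.0060 + 0.0003 = 0.4047
  TFR = 5 × 0.4047 = 2.0235
Cohort 2:
  Sum of ASFRs = 0.2776 + 0.3238 + 0.3634 + 0.1897 + 0.0635 + 0.0187 = 1.2367
  TFR = 5 × 1.2367 = 6.1835
Difference = 2.0235 − 6.1835 = -4.16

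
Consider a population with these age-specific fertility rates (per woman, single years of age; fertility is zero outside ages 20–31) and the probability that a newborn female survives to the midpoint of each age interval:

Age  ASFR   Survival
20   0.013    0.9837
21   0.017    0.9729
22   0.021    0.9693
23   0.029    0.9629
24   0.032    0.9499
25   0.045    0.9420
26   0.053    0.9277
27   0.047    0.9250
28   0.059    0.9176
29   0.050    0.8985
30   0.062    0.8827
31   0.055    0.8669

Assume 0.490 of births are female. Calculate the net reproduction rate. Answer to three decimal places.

Proportion female at birth = 0.490.
Weighting each age-specific rate by interval width and survival:
  20: 1 × 0.013 × 0.9837 = 0.01279
  21: 1 × 0.017 × 0.9729 = 0.01654
  22: 1 × 0.021 × 0.9693 = 0.02036
  23: 1 × 0.029 × 0.9629 = 0.02792
  24: 1 × 0.032 × 0.9499 = 0.03040
  25: 1 × 0.045 × 0.9420 = 0.04239
  26: 1 × 0.053 × 0.9277 = 0.04917
  27: 1 × 0.047 × 0.9250 = 0.04348
  28: 1 × 0.059 × 0.9176 = 0.05414
  29: 1 × 0.050 × 0.8985 = 0.04493
  30: 1 × 0.062 × 0.8827 = 0.05473
  31: 1 × 0.055 × 0.8669 = 0.04768
Sum = 0.44453
NRR = 0.490 × 0.44453 = 0.21782
NRR < 1, so the cohort does not fully replace itself.

0.218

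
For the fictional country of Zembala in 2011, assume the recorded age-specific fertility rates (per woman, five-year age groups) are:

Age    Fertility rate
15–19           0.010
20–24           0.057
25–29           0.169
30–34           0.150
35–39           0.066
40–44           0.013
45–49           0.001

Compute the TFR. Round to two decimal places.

2.33

Sum of ASFRs = 0.010 + 0.057 + 0.169 + 0.150 + 0.066 + 0.013 + 0.001 = 0.466
TFR = 5 × 0.466 = 2.33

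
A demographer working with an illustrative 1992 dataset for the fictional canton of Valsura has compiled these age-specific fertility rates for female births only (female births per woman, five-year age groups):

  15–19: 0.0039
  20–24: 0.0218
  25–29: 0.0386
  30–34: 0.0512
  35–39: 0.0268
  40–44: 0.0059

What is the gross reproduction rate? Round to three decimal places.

0.741

Sum of female ASFRs = 0.0039 + 0.0218 + 0.0386 + 0.0512 + 0.0268 + 0.0059 = 0.1482
GRR = 5 × 0.1482 = 0.741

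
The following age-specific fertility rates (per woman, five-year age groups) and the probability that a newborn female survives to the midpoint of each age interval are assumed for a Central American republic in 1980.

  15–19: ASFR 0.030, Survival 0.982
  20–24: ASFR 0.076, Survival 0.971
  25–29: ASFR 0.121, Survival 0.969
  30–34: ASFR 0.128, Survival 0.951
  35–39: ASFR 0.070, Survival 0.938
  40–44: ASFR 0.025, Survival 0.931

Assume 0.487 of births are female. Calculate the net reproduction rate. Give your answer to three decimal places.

Proportion female at birth = 0.487.
Weighting each age-specific rate by interval width and survival:
  15–19: 5 × 0.030 × 0.982 = 0.14730
  20–24: 5 × 0.076 × 0.971 = 0.36898
  25–29: 5 × 0.121 × 0.969 = 0.58625
  30–34: 5 × 0.128 × 0.951 = 0.60864
  35–39: 5 × 0.070 × 0.938 = 0.32830
  40–44: 5 × 0.025 × 0.931 = 0.11638
Sum = 2.15585
NRR = 0.487 × 2.15585 = 1.04990
With NRR above 1 the population is above replacement fertility.

1.050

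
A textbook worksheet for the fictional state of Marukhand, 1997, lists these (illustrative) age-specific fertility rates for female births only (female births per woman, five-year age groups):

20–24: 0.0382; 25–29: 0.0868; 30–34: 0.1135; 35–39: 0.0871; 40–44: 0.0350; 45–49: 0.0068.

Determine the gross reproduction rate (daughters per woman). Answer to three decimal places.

1.837

Sum of female ASFRs = 0.0382 + 0.0868 + 0.1135 + 0.0871 + 0.0350 + 0.0068 = 0.3674
GRR = 5 × 0.3674 = 1.837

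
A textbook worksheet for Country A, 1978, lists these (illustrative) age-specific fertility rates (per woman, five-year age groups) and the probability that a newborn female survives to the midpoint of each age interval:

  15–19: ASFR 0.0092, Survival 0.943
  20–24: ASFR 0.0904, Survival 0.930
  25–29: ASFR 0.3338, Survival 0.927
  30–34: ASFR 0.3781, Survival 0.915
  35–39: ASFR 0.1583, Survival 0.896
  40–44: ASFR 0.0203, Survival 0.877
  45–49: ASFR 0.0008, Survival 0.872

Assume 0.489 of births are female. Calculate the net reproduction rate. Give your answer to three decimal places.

Proportion female at birth = 0.489.
Each age group contributes 5 × ASFR × survival:
  15–19: 5 × 0.0092 × 0.943 = 0.04338
  20–24: 5 × 0.0904 × 0.930 = 0.42036
  25–29: 5 × 0.3338 × 0.927 = 1.54716
  30–34: 5 × 0.3781 × 0.915 = 1.72981
  35–39: 5 × 0.1583 × 0.896 = 0.70918
  40–44: 5 × 0.0203 × 0.877 = 0.08902
  45–49: 5 × 0.0008 × 0.872 = 0.00349
Sum = 4.54240
NRR = 0.489 × 4.54240 = 2.22123
With NRR above 1 the population is above replacement fertility.

2.221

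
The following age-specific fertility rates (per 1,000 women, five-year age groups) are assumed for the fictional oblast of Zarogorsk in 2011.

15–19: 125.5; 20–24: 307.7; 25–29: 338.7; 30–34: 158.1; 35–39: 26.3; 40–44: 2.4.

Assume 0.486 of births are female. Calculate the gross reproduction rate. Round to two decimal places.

2.33

Proportion female at birth = 0.486.
Sum of ASFRs = 125.5 + 307.7 + 338.7 + 158.1 + 26.3 + 2.4 = 958.7
TFR = 5 × 958.7 / 1000 = 4.7935
GRR = 0.486 × 4.7935 = 2.32964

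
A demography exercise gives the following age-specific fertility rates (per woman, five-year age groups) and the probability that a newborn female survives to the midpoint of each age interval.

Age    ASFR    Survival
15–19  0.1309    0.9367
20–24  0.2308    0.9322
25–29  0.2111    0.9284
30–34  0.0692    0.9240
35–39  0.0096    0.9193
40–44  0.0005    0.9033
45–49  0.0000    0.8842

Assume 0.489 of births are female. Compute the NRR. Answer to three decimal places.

1.484

Proportion female at birth = 0.489.
Weighting each age-specific rate by interval width and survival:
  15–19: 5 × 0.1309 × 0.9367 = 0.61307
  20–24: 5 × 0.2308 × 0.9322 = 1.07576
  25–29: 5 × 0.2111 × 0.9284 = 0.97993
  30–34: 5 × 0.0692 × 0.9240 = 0.31970
  35–39: 5 × 0.0096 × 0.9193 = 0.04413
  40–44: 5 × 0.0005 × 0.9033 = 0.00226
  45–49: 5 × 0.0000 × 0.8842 = 0.00000
Sum = 3.03485
NRR = 0.489 × 3.03485 = 1.48404
NRR > 1, so each generation more than replaces itself.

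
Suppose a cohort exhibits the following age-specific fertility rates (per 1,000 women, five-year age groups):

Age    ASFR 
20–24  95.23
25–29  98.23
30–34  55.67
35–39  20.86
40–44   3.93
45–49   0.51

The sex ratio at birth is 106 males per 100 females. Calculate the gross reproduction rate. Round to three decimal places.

0.666

Proportion female at birth = 100 / (100 + 106) = 0.48544.
Sum of ASFRs = 95.23 + 98.23 + 55.67 + 20.86 + 3.93 + 0.51 = 274.43
TFR = 5 × 274.43 / 1000 = 1.37215
GRR = 0.48544 × 1.37215 = 0.66610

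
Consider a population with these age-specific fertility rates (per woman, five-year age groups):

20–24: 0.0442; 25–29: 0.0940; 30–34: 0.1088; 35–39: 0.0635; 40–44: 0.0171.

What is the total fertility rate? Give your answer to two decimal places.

1.64

Sum of ASFRs = 0.0442 + 0.0940 + 0.1088 + 0.0635 + 0.0171 = 0.3276
TFR = 5 × 0.3276 = 1.638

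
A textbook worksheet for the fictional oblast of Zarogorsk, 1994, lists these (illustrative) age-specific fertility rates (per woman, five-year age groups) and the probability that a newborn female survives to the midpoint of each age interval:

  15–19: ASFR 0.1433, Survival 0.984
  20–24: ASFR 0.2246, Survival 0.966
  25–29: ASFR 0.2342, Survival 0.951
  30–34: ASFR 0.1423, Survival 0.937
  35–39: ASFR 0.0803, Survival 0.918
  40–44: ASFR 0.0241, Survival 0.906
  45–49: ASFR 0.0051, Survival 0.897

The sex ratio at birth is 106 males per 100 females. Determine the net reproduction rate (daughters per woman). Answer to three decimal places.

Proportion female at birth = 100 / (100 + 106) = 0.48544.
Weighting each age-specific rate by interval width and survival:
  15–19: 5 × 0.1433 × 0.984 = 0.70504
  20–24: 5 × 0.2246 × 0.966 = 1.08482
  25–29: 5 × 0.2342 × 0.951 = 1.11362
  30–34: 5 × 0.1423 × 0.937 = 0.66668
  35–39: 5 × 0.0803 × 0.918 = 0.36858
  40–44: 5 × 0.0241 × 0.906 = 0.10917
  45–49: 5 × 0.0051 × 0.897 = 0.02287
Sum = 4.07078
NRR = 0.48544 × 4.07078 = 1.97612

1.976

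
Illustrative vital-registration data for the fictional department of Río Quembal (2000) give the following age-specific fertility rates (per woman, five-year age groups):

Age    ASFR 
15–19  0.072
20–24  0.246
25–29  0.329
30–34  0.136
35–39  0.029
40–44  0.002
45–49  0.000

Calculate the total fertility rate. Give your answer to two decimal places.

4.07

Sum of ASFRs = 0.072 + 0.246 + 0.329 + 0.136 + 0.029 + 0.002 + 0.000 = 0.814
TFR = 5 × 0.814 = 4.07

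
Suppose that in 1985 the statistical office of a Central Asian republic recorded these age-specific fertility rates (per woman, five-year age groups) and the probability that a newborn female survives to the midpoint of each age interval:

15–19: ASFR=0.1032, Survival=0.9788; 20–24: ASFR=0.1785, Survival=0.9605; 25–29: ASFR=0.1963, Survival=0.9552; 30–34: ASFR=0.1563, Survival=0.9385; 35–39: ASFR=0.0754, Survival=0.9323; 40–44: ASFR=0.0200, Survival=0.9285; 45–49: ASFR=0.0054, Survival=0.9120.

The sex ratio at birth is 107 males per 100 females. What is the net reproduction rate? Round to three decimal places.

1.692

Proportion female at birth = 100 / (100 + 107) = 0.48309.
Each age group contributes 5 × ASFR × survival:
  15–19: 5 × 0.1032 × 0.9788 = 0.50506
  20–24: 5 × 0.1785 × 0.9605 = 0.85725
  25–29: 5 × 0.1963 × 0.9552 = 0.93753
  30–34: 5 × 0.1563 × 0.9385 = 0.73344
  35–39: 5 × 0.0754 × 0.9323 = 0.35148
  40–44: 5 × 0.0200 × 0.9285 = 0.09285
  45–49: 5 × 0.0054 × 0.9120 = 0.02462
Sum = 3.50223
NRR = 0.48309 × 3.50223 = 1.69189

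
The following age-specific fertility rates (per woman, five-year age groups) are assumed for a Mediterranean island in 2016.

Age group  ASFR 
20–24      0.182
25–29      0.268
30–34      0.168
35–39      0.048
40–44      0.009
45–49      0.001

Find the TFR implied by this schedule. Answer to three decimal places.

3.380

Sum of ASFRs = 0.182 + 0.268 + 0.168 + 0.048 + 0.009 + 0.001 = 0.676
TFR = 5 × 0.676 = 3.38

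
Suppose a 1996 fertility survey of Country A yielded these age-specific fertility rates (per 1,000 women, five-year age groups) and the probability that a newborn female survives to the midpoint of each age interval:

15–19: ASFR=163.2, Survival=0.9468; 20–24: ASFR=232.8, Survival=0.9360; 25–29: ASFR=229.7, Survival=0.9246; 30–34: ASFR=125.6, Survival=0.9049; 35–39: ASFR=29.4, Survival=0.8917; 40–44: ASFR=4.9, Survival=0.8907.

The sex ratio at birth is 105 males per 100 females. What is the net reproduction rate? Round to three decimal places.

1.778

Proportion female at birth = 100 / (100 + 105) = 0.48780.
Survival-weighted fertility by age (5·fₓ·Sₓ):
  15–19: 5 × 163.2/1000 × 0.9468 = 0.77259
  20–24: 5 × 232.8/1000 × 0.9360 = 1.08950
  25–29: 5 × 229.7/1000 × 0.9246 = 1.06190
  30–34: 5 × 125.6/1000 × 0.9049 = 0.56828
  35–39: 5 × 29.4/1000 × 0.8917 = 0.13108
  40–44: 5 × 4.9/1000 × 0.8907 = 0.02182
Sum = 3.64517
NRR = 0.48780 × 3.64517 = 1.77811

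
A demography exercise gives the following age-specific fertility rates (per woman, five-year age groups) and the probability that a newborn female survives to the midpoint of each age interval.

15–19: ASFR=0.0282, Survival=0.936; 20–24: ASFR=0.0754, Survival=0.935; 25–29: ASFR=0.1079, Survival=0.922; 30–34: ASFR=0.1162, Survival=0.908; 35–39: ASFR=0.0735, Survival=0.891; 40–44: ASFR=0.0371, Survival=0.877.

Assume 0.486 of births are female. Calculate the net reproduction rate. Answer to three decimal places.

Proportion female at birth = 0.486.
Survival-weighted fertility by age (5·fₓ·Sₓ):
  15–19: 5 × 0.0282 × 0.936 = 0.13198
  20–24: 5 × 0.0754 × 0.935 = 0.35250
  25–29: 5 × 0.1079 × 0.922 = 0.49742
  30–34: 5 × 0.1162 × 0.908 = 0.52755
  35–39: 5 × 0.0735 × 0.891 = 0.32744
  40–44: 5 × 0.0371 × 0.877 = 0.16268
Sum = 1.99957
NRR = 0.486 × 1.99957 = 0.97179

0.972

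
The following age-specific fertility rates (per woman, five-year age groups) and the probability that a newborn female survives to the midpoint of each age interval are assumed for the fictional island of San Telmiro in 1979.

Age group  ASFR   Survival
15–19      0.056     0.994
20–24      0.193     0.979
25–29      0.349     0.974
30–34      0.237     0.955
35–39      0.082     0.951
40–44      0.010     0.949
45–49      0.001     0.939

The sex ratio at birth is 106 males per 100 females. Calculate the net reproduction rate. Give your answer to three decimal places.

Proportion female at birth = 100 / (100 + 106) = 0.48544.
Per-age-group product (5 × ASFR × survival probability):
  15–19: 5 × 0.056 × 0.994 = 0.27832
  20–24: 5 × 0.193 × 0.979 = 0.94474
  25–29: 5 × 0.349 × 0.974 = 1.69963
  30–34: 5 × 0.237 × 0.955 = 1.13168
  35–39: 5 × 0.082 × 0.951 = 0.38991
  40–44: 5 × 0.010 × 0.949 = 0.04745
  45–49: 5 × 0.001 × 0.939 = 0.00470
Sum = 4.49643
NRR = 0.48544 × 4.49643 = 2.18275

2.183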